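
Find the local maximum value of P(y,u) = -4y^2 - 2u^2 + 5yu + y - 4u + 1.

53/7

∂P/∂y = -8y + 5u + 1 = 0 and ∂P/∂u = 5y - 4u - 4 = 0, so (y, u) = (-16/7, -27/7).
The Hessian has P_{yy} = -8, P_{uu} = -4, P_{yu} = 5, giving D = 7 > 0 with P_{yy} < 0, so the point is a local maximum.
P(-16/7, -27/7) = 53/7.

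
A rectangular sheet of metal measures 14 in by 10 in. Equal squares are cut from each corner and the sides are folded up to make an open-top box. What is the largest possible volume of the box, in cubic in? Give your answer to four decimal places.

120.1644

With cut size x, the volume is V(x) = x(14 − 2x)(10 − 2x) for 0 < x < 5.
V'(x) = 12x^2 − 96x + 140. Setting V'(x) = 0 gives x ≈ 1.9183 (the root in (0, 5)).
V''(x) = 24x − 96 is negative there, so this is the maximum; V ≈ 120.1644.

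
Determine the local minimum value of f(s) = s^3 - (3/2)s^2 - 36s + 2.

-102

f'(s) = 3s^2 - 3s - 36 = 0 at s = -3, 4.
Since f''(s) = 6s - 3, we get f''(-3) = -21 < 0 ⇒ local maximum; f''(4) = 21 > 0 ⇒ local minimum.
The local minimum is f(4) = -102.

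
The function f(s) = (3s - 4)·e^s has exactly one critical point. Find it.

Differentiating with the product rule gives f'(s) = (3s - 1)·e^s. Since e^s > 0, the only critical point is s = 1/3.
f''(1/3) has the same sign as 3 > 0, so this is a local minimum.
f(1/3) = (-3)·e^(1/3) ≈ -4.1868.

1/3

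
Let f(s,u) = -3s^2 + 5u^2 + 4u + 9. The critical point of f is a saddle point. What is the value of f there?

∂f/∂s = -6s = 0 and ∂f/∂u = 10u + 4 = 0, so (s, u) = (0, -2/5).
The Hessian has f_{ss} = -6, f_{uu} = 10, f_{su} = 0, giving D = -60 < 0, so the point is a saddle point.
f(0, -2/5) = 41/5.

41/5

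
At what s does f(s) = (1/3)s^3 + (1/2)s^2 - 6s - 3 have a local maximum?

-3

Critical points: f'(s) = s^2 + s - 6 vanishes at s = -3, 2.
f''(s) = 2s + 1. f''(-3) = -5 < 0 ⇒ local maximum; f''(2) = 5 > 0 ⇒ local minimum.
The local maximum is f(-3) = 21/2.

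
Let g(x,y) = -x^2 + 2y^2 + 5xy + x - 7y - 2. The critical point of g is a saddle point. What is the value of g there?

∂g/∂x = -2x + 5y + 1 = 0 and ∂g/∂y = 5x + 4y - 7 = 0, so (x, y) = (13/11, 3/11).
The Hessian has g_{xx} = -2, g_{yy} = 4, g_{xy} = 5, giving D = -33 < 0, so the point is a saddle point.
g(13/11, 3/11) = -26/11.

-26/11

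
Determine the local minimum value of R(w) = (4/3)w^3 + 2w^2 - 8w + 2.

R'(w) = 4w^2 + 4w - 8 = 0 at w = -2, 1.
Second-derivative test with R''(w) = 8w + 4: R''(-2) = -12 < 0 ⇒ local maximum; R''(1) = 12 > 0 ⇒ local minimum.
So the local minimum value is R(1) = -8/3.

-8/3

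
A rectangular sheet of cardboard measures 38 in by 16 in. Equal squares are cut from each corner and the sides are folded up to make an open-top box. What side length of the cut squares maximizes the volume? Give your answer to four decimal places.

3.4924

With cut size x, the volume is V(x) = x(38 − 2x)(16 − 2x) for 0 < x < 8.
V'(x) = 12x^2 − 216x + 608. Setting V'(x) = 0 gives x ≈ 3.4924 (the root in (0, 8)).
V''(x) = 24x − 216 is negative there, so this is the maximum; V ≈ 976.5038.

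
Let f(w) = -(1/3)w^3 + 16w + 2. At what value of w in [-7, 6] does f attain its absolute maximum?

Differentiating, f'(w) = -w^2 + 16; which vanishes at w = -4 and w = 4.
Evaluating at the critical points and endpoints: f(-7) = 13/3,  f(-4) = -122/3,  f(4) = 134/3,  f(6) = 26.
The maximum over the interval is 134/3, attained at w = 4.

4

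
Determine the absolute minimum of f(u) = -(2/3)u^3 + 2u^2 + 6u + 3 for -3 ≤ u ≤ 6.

Differentiating, f'(u) = -2u^2 + 4u + 6; which vanishes at u = -1 and u = 3.
Compare values at every candidate in [-3, 6]: f(-3) = 21; f(-1) = -1/3; f(3) = 21; f(6) = -33.
So the minimum is f(6) = -33.

-33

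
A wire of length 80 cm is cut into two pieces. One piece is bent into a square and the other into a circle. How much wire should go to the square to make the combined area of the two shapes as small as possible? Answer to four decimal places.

Let x be the length used for the square. Square side x/4; circle radius (80−x)/(2π).
A(x) = (x/4)² + π·((80−x)/(2π))² = x²/16 + (80−x)²/(4π) for 0 ≤ x ≤ 80. A'(x) = x/8 − (80−x)/(2π) = 0 gives x = 4·80/(π+4) ≈ 44.8079.
A'' = 1/8 + 1/(2π) > 0, so this gives the minimum combined area; x ≈ 44.8079 cm to the square.

44.8079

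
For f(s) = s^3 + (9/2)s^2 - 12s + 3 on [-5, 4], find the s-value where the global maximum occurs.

4

f'(s) = 3s^2 + 9s - 12, which vanishes at s = -4 and s = 1.
Compare values at every candidate in [-5, 4]: f(-5) = 101/2,  f(-4) = 59,  f(1) = -7/2,  f(4) = 91.
Hence the absolute maximum is 91 at s = 4.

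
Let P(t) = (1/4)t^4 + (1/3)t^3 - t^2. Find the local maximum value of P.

P'(t) = t^3 + t^2 - 2t = 0 at t = -2, 0, 1.
Second-derivative test with P''(t) = 3t^2 + 2t - 2: P''(-2) = 6 > 0 ⇒ local minimum; P''(0) = -2 < 0 ⇒ local maximum; P''(1) = 3 > 0 ⇒ local minimum.
So the local maximum value is P(0) = 0.

0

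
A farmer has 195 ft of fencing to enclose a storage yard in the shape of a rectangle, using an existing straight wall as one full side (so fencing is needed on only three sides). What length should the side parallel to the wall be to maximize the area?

195/2

Let the sides perpendicular to the wall have length x and the parallel side y, so 2x + y = 195 and the area is A = xy = x(195 − 2x).
A'(x) = 195 − 4x = 0 gives x = 195/4, and A''(x) = −4 < 0 confirms a maximum.
Then y = 195 − 2·195/4 = 195/2 and A = 38025/8.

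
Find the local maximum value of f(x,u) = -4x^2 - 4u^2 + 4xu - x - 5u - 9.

∂f/∂x = -8x + 4u - 1 = 0 and ∂f/∂u = 4x - 8u - 5 = 0, so (x, u) = (-7/12, -11/12).
The Hessian has f_{xx} = -8, f_{uu} = -8, f_{xu} = 4, giving D = 48 > 0 with f_{xx} < 0, so the point is a local maximum.
f(-7/12, -11/12) = -77/12.

-77/12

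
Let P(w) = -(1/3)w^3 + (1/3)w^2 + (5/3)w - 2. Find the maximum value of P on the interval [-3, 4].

P'(w) = -w^2 + (2/3)w + 5/3, which vanishes at w = -1 and w = 5/3.
Candidates: P(-3) = 5; P(-1) = -3; P(5/3) = 13/81; P(4) = -34/3.
The maximum over the interval is 5, attained at w = -3.

5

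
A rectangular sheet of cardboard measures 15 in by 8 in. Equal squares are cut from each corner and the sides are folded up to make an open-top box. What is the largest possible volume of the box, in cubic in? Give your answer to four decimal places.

With cut size x, the volume is V(x) = x(15 − 2x)(8 − 2x) for 0 < x < 4.
V'(x) = 12x^2 − 92x + 120. Setting V'(x) = 0 gives x ≈ 1.6667 (the root in (0, 4)).
V''(x) = 24x − 92 is negative there, so this is the maximum; V ≈ 90.7407.

90.7407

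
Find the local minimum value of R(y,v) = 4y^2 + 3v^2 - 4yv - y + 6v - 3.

∂R/∂y = 8y - 4v - 1 = 0 and ∂R/∂v = -4y + 6v + 6 = 0, so (y, v) = (-9/16, -11/8).
The Hessian has R_{yy} = 8, R_{vv} = 6, R_{yv} = -4, giving D = 32 > 0 with R_{yy} > 0, so the point is a local minimum.
R(-9/16, -11/8) = -219/32.

-219/32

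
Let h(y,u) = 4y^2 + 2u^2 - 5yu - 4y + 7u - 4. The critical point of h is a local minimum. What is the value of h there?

∂h/∂y = 8y - 5u - 4 = 0 and ∂h/∂u = -5y + 4u + 7 = 0, so (y, u) = (-19/7, -36/7).
The Hessian has h_{yy} = 8, h_{uu} = 4, h_{yu} = -5, giving D = 7 > 0 with h_{yy} > 0, so the point is a local minimum.
h(-19/7, -36/7) = -116/7.

-116/7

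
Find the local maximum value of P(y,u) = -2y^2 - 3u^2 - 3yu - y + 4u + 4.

∂P/∂y = -4y - 3u - 1 = 0 and ∂P/∂u = -3y - 6u + 4 = 0, so (y, u) = (-6/5, 19/15).
The Hessian has P_{yy} = -4, P_{uu} = -6, P_{yu} = -3, giving D = 15 > 0 with P_{yy} < 0, so the point is a local maximum.
P(-6/5, 19/15) = 107/15.

107/15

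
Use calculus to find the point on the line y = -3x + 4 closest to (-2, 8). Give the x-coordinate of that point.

Minimize D(x)^2 = (x + 2)^2 + (-3x - 4)^2.
d/dx[D^2] = 2(x + 2) + 2·(-3)·(-3x - 4) = 0 ⇒ x = -7/5.
Then y = 41/5 and the distance is √(2/5) ≈ 0.6325.

-7/5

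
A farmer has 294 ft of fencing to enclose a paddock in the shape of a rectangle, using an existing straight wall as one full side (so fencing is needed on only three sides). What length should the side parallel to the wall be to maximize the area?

Let the sides perpendicular to the wall have length x and the parallel side y, so 2x + y = 294 and the area is A = xy = x(294 − 2x).
A'(x) = 294 − 4x = 0 gives x = 147/2, and A''(x) = −4 < 0 confirms a maximum.
Then y = 294 − 2·147/2 = 147 and A = 21609/2.

147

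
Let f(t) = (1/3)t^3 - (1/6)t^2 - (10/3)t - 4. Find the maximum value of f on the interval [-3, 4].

f'(t) = t^2 - (1/3)t - 10/3, which vanishes at t = -5/3 and t = 2.
Compare values at every candidate in [-3, 4]: f(-3) = -9/2, f(-5/3) = -73/162, f(2) = -26/3, f(4) = 4/3.
Hence the absolute maximum is 4/3 at t = 4.

4/3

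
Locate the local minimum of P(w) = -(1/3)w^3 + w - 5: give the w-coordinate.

Critical points: P'(w) = -w^2 + 1 vanishes at w = -1, 1.
P''(w) = -2w. P''(-1) = 2 > 0 ⇒ local minimum; P''(1) = -2 < 0 ⇒ local maximum.
So the local minimum value is P(-1) = -17/3.

-1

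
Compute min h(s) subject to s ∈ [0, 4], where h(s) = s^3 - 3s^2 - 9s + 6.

-21

Differentiating, h'(s) = 3s^2 - 6s - 9; whose only zero in [0, 4] is s = 3.
Compare values at every candidate in [0, 4]: h(0) = 6, h(3) = -21, h(4) = -14.
Hence the absolute minimum is -21 at s = 3.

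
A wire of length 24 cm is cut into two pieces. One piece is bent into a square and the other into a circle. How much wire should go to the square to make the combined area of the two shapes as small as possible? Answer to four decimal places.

Let x be the length used for the square. Square side x/4; circle radius (24−x)/(2π).
A(x) = (x/4)² + π·((24−x)/(2π))² = x²/16 + (24−x)²/(4π) for 0 ≤ x ≤ 24. A'(x) = x/8 − (24−x)/(2π) = 0 gives x = 4·24/(π+4) ≈ 13.4424.
A'' = 1/8 + 1/(2π) > 0, so this gives the minimum combined area; x ≈ 13.4424 cm to the square.

13.4424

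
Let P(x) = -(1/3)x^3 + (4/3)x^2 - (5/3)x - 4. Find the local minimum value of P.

-14/3

P'(x) = -x^2 + (8/3)x - 5/3. Setting P'(x) = 0 gives x ∈ {1, 5/3}.
P''(x) = -2x + 8/3. P''(1) = 2/3 > 0 ⇒ local minimum; P''(5/3) = -2/3 < 0 ⇒ local maximum.
So the local minimum value is P(1) = -14/3.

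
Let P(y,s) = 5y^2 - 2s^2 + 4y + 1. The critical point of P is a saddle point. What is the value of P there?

1/5

∂P/∂y = 10y + 4 = 0 and ∂P/∂s = -4s = 0, so (y, s) = (-2/5, 0).
The Hessian has P_{yy} = 10, P_{ss} = -4, P_{ys} = 0, giving D = -40 < 0, so the point is a saddle point.
P(-2/5, 0) = 1/5.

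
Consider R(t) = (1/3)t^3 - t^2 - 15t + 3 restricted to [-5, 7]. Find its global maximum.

30

Differentiating, R'(t) = t^2 - 2t - 15; which vanishes at t = -3 and t = 5.
Compare values at every candidate in [-5, 7]: R(-5) = 34/3; R(-3) = 30; R(5) = -166/3; R(7) = -110/3.
The maximum over the interval is 30, attained at t = -3.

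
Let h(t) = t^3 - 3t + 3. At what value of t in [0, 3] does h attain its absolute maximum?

3

h'(t) = 3t^2 - 3, whose only zero in [0, 3] is t = 1.
Candidates: h(0) = 3; h(1) = 1; h(3) = 21.
The maximum over the interval is 21, attained at t = 3.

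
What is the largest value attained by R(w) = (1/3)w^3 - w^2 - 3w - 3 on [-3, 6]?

15

R'(w) = w^2 - 2w - 3, which vanishes at w = -1 and w = 3.
Compare values at every candidate in [-3, 6]: R(-3) = -12; R(-1) = -4/3; R(3) = -12; R(6) = 15.
The maximum over the interval is 15, attained at w = 6.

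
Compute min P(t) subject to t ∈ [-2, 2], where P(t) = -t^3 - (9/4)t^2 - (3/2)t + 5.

P'(t) = -3t^2 - (9/2)t - 3/2, which vanishes at t = -1 and t = -1/2.
Candidates: P(-2) = 7,  P(-1) = 21/4,  P(-1/2) = 85/16,  P(2) = -15.
Hence the absolute minimum is -15 at t = 2.

-15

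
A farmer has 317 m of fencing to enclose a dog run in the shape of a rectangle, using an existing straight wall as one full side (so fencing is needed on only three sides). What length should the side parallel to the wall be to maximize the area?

Let the sides perpendicular to the wall have length x and the parallel side y, so 2x + y = 317 and the area is A = xy = x(317 − 2x).
A'(x) = 317 − 4x = 0 gives x = 317/4, and A''(x) = −4 < 0 confirms a maximum.
Then y = 317 − 2·317/4 = 317/2 and A = 100489/8.

317/2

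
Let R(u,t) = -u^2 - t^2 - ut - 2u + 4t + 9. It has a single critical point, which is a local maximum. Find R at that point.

55/3

∂R/∂u = -2u - t - 2 = 0 and ∂R/∂t = -u - 2t + 4 = 0, so (u, t) = (-8/3, 10/3).
The Hessian has R_{uu} = -2, R_{tt} = -2, R_{ut} = -1, giving D = 3 > 0 with R_{uu} < 0, so the point is a local maximum.
R(-8/3, 10/3) = 55/3.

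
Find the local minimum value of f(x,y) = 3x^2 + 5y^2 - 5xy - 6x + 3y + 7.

∂f/∂x = 6x - 5y - 6 = 0 and ∂f/∂y = -5x + 10y + 3 = 0, so (x, y) = (9/7, 12/35).
The Hessian has f_{xx} = 6, f_{yy} = 10, f_{xy} = -5, giving D = 35 > 0 with f_{xx} > 0, so the point is a local minimum.
f(9/7, 12/35) = 128/35.

128/35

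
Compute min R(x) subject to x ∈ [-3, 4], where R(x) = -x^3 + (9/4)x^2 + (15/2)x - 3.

R'(x) = -3x^2 + (9/2)x + 15/2, which vanishes at x = -1 and x = 5/2.
Compare values at every candidate in [-3, 4]: R(-3) = 87/4,  R(-1) = -29/4,  R(5/2) = 227/16,  R(4) = -1.
Hence the absolute minimum is -29/4 at x = -1.

-29/4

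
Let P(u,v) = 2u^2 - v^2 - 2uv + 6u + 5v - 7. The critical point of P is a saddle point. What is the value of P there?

∂P/∂u = 4u - 2v + 6 = 0 and ∂P/∂v = -2u - 2v + 5 = 0, so (u, v) = (-1/6, 8/3).
The Hessian has P_{uu} = 4, P_{vv} = -2, P_{uv} = -2, giving D = -12 < 0, so the point is a saddle point.
P(-1/6, 8/3) = -5/6.

-5/6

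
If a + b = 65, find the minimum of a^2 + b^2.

4225/2

With a + b = 65, a^2 + b^2 = a^2 + (65 − a)^2.
The derivative 2a − 2(65 − a) = 4a − 130 vanishes at a = 65/2; second derivative 4 > 0, a minimum.
The minimum is 2·(65/2)^2 = 4225/2.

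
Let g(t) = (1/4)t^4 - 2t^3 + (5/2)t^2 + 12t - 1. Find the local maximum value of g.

g'(t) = t^3 - 6t^2 + 5t + 12. Setting g'(t) = 0 gives t ∈ {-1, 3, 4}.
g''(t) = 3t^2 - 12t + 5. g''(-1) = 20 > 0 ⇒ local minimum; g''(3) = -4 < 0 ⇒ local maximum; g''(4) = 5 > 0 ⇒ local minimum.
So the local maximum value is g(3) = 95/4.

95/4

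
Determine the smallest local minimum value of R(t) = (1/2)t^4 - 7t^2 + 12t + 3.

R'(t) = 2t^3 - 14t + 12 = 0 at t = -3, 1, 2.
Second-derivative test with R''(t) = 6t^2 - 14: R''(-3) = 40 > 0 ⇒ local minimum; R''(1) = -8 < 0 ⇒ local maximum; R''(2) = 10 > 0 ⇒ local minimum.
The smallest local minimum is R(-3) = -111/2.

-111/2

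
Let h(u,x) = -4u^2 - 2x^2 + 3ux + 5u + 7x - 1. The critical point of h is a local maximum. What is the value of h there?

328/23

∂h/∂u = -8u + 3x + 5 = 0 and ∂h/∂x = 3u - 4x + 7 = 0, so (u, x) = (41/23, 71/23).
The Hessian has h_{uu} = -8, h_{xx} = -4, h_{ux} = 3, giving D = 23 > 0 with h_{uu} < 0, so the point is a local maximum.
h(41/23, 71/23) = 328/23.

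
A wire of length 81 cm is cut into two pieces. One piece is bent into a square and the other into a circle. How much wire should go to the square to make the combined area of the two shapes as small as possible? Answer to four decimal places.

45.3680

Let x be the length used for the square. Square side x/4; circle radius (81−x)/(2π).
A(x) = (x/4)² + π·((81−x)/(2π))² = x²/16 + (81−x)²/(4π) for 0 ≤ x ≤ 81. A'(x) = x/8 − (81−x)/(2π) = 0 gives x = 4·81/(π+4) ≈ 45.3680.
A'' = 1/8 + 1/(2π) > 0, so this gives the minimum combined area; x ≈ 45.3680 cm to the square.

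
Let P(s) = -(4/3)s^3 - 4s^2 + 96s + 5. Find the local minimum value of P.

Critical points: P'(s) = -4s^2 - 8s + 96 vanishes at s = -6, 4.
P''(s) = -8s - 8. P''(-6) = 40 > 0 ⇒ local minimum; P''(4) = -40 < 0 ⇒ local maximum.
Thus P has its local minimum at s = -6, with value -427.

-427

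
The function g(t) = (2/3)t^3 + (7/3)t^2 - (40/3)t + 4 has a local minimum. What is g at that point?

-701/81

g'(t) = 2t^2 + (14/3)t - 40/3 = 0 at t = -4, 5/3.
Since g''(t) = 4t + 14/3, we get g''(-4) = -34/3 < 0 ⇒ local maximum; g''(5/3) = 34/3 > 0 ⇒ local minimum.
The local minimum is g(5/3) = -701/81.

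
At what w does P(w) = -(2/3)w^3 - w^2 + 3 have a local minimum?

P'(w) = -2w^2 - 2w. Setting P'(w) = 0 gives w ∈ {-1, 0}.
Since P''(w) = -4w - 2, we get P''(-1) = 2 > 0 ⇒ local minimum; P''(0) = -2 < 0 ⇒ local maximum.
The local minimum is P(-1) = 8/3.

-1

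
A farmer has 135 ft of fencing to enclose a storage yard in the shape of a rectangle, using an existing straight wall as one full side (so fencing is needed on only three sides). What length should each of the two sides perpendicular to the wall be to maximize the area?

135/4

Let the sides perpendicular to the wall have length x and the parallel side y, so 2x + y = 135 and the area is A = xy = x(135 − 2x).
A'(x) = 135 − 4x = 0 gives x = 135/4, and A''(x) = −4 < 0 confirms a maximum.
Then y = 135 − 2·135/4 = 135/2 and A = 18225/8.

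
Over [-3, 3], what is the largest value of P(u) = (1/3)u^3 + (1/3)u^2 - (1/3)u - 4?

7

Differentiating, P'(u) = u^2 + (2/3)u - 1/3; which vanishes at u = -1 and u = 1/3.
Candidates: P(-3) = -9,  P(-1) = -11/3,  P(1/3) = -329/81,  P(3) = 7.
The maximum over the interval is 7, attained at u = 3.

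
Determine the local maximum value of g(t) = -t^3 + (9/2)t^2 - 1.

Critical points: g'(t) = -3t^2 + 9t vanishes at t = 0, 3.
Since g''(t) = -6t + 9, we get g''(0) = 9 > 0 ⇒ local minimum; g''(3) = -9 < 0 ⇒ local maximum.
Thus g has its local maximum at t = 3, with value 25/2.

25/2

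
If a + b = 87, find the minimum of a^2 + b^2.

With a + b = 87, a^2 + b^2 = a^2 + (87 − a)^2.
The derivative 2a − 2(87 − a) = 4a − 174 vanishes at a = 87/2; second derivative 4 > 0, a minimum.
The minimum is 2·(87/2)^2 = 7569/2.

7569/2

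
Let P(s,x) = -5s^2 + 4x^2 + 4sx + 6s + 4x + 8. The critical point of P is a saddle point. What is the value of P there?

23/3

∂P/∂s = -10s + 4x + 6 = 0 and ∂P/∂x = 4s + 8x + 4 = 0, so (s, x) = (1/3, -2/3).
The Hessian has P_{ss} = -10, P_{xx} = 8, P_{sx} = 4, giving D = -96 < 0, so the point is a saddle point.
P(1/3, -2/3) = 23/3.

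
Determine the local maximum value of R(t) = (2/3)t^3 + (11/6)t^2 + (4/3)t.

Critical points: R'(t) = 2t^2 + (11/3)t + 4/3 vanishes at t = -4/3, -1/2.
Second-derivative test with R''(t) = 4t + 11/3: R''(-4/3) = -5/3 < 0 ⇒ local maximum; R''(-1/2) = 5/3 > 0 ⇒ local minimum.
The local maximum is R(-4/3) = -8/81.

-8/81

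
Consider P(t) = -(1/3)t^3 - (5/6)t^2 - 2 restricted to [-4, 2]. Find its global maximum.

6

Differentiating, P'(t) = -t^2 - (5/3)t; which vanishes at t = -5/3 and t = 0.
Candidates: P(-4) = 6; P(-5/3) = -449/162; P(0) = -2; P(2) = -8.
Hence the absolute maximum is 6 at t = -4.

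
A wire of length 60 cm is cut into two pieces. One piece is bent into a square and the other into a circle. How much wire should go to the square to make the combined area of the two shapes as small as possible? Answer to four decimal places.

Let x be the length used for the square. Square side x/4; circle radius (60−x)/(2π).
A(x) = (x/4)² + π·((60−x)/(2π))² = x²/16 + (60−x)²/(4π) for 0 ≤ x ≤ 60. A'(x) = x/8 − (60−x)/(2π) = 0 gives x = 4·60/(π+4) ≈ 33.6059.
A'' = 1/8 + 1/(2π) > 0, so this gives the minimum combined area; x ≈ 33.6059 cm to the square.

33.6059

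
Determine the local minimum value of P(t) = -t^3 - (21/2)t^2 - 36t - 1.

P'(t) = -3t^2 - 21t - 36. Setting P'(t) = 0 gives t ∈ {-4, -3}.
Since P''(t) = -6t - 21, we get P''(-4) = 3 > 0 ⇒ local minimum; P''(-3) = -3 < 0 ⇒ local maximum.
So the local minimum value is P(-4) = 39.

39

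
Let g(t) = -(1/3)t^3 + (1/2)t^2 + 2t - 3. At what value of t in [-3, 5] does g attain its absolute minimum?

The derivative is -t^2 + t + 2, which vanishes at t = -1 and t = 2.
Compare values at every candidate in [-3, 5]: g(-3) = 9/2,  g(-1) = -25/6,  g(2) = 1/3,  g(5) = -133/6.
So the minimum is g(5) = -133/6.

5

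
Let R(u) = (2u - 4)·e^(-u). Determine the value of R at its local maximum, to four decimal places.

0.0996

By the product rule, R'(u) = (-2u + 6)·e^(-u). Since e^(-u) > 0, the only critical point is u = 3.
R''(3) has the same sign as -2 < 0, so this is a local maximum.
R(3) = (2)·e^(-3) ≈ 0.0996.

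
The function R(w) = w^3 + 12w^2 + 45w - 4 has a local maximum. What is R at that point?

-54

R'(w) = 3w^2 + 24w + 45. Setting R'(w) = 0 gives w ∈ {-5, -3}.
Since R''(w) = 6w + 24, we get R''(-5) = -6 < 0 ⇒ local maximum; R''(-3) = 6 > 0 ⇒ local minimum.
The local maximum is R(-5) = -54.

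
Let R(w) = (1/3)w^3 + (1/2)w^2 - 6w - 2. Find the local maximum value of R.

Critical points: R'(w) = w^2 + w - 6 vanishes at w = -3, 2.
Since R''(w) = 2w + 1, we get R''(-3) = -5 < 0 ⇒ local maximum; R''(2) = 5 > 0 ⇒ local minimum.
So the local maximum value is R(-3) = 23/2.

23/2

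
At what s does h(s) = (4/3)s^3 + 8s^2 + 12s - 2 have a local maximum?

-3

h'(s) = 4s^2 + 16s + 12. Setting h'(s) = 0 gives s ∈ {-3, -1}.
Second-derivative test with h''(s) = 8s + 16: h''(-3) = -8 < 0 ⇒ local maximum; h''(-1) = 8 > 0 ⇒ local minimum.
The local maximum is h(-3) = -2.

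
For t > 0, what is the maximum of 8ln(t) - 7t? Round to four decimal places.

R'(t) = 8/t − 7 = 0 gives t = 8/7.
R''(t) = -8/t², which is negative for t > 0, so this is a local maximum.
R(8/7) = 8·ln(8/7) - 8 ≈ -6.9317.

-6.9317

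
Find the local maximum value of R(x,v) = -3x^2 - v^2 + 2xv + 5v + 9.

∂R/∂x = -6x + 2v = 0 and ∂R/∂v = 2x - 2v + 5 = 0, so (x, v) = (5/4, 15/4).
The Hessian has R_{xx} = -6, R_{vv} = -2, R_{xv} = 2, giving D = 8 > 0 with R_{xx} < 0, so the point is a local maximum.
R(5/4, 15/4) = 147/8.

147/8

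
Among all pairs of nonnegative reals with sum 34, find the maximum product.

With x + y = 34, the product is P(x) = x(34 − x).
P'(x) = 34 − 2x = 0 gives x = 17; P'' = −2 < 0, so this is the maximum.
P = 17·17 = 289.

289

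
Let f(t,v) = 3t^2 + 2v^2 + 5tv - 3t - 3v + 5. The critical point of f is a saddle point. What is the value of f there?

5

∂f/∂t = 6t + 5v - 3 = 0 and ∂f/∂v = 5t + 4v - 3 = 0, so (t, v) = (3, -3).
The Hessian has f_{tt} = 6, f_{vv} = 4, f_{tv} = 5, giving D = -1 < 0, so the point is a saddle point.
f(3, -3) = 5.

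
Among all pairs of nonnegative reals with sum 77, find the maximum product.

With x + y = 77, the product is P(x) = x(77 − x).
P'(x) = 77 − 2x = 0 gives x = 77/2; P'' = −2 < 0, so this is the maximum.
P = 77/2·77/2 = 5929/4.

5929/4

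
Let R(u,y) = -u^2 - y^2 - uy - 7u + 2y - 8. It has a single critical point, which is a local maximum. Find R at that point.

∂R/∂u = -2u - y - 7 = 0 and ∂R/∂y = -u - 2y + 2 = 0, so (u, y) = (-16/3, 11/3).
The Hessian has R_{uu} = -2, R_{yy} = -2, R_{uy} = -1, giving D = 3 > 0 with R_{uu} < 0, so the point is a local maximum.
R(-16/3, 11/3) = 43/3.

43/3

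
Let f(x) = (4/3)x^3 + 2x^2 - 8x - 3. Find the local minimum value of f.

-23/3

f'(x) = 4x^2 + 4x - 8. Setting f'(x) = 0 gives x ∈ {-2, 1}.
f''(x) = 8x + 4. f''(-2) = -12 < 0 ⇒ local maximum; f''(1) = 12 > 0 ⇒ local minimum.
The local minimum is f(1) = -23/3.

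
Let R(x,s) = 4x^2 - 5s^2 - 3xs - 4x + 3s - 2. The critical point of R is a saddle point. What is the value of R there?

∂R/∂x = 8x - 3s - 4 = 0 and ∂R/∂s = -3x - 10s + 3 = 0, so (x, s) = (49/89, 12/89).
The Hessian has R_{xx} = 8, R_{ss} = -10, R_{xs} = -3, giving D = -89 < 0, so the point is a saddle point.
R(49/89, 12/89) = -258/89.

-258/89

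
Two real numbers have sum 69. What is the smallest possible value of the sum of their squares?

With a + b = 69, a^2 + b^2 = a^2 + (69 − a)^2.
The derivative 2a − 2(69 − a) = 4a − 138 vanishes at a = 69/2; second derivative 4 > 0, a minimum.
The minimum is 2·(69/2)^2 = 4761/2.

4761/2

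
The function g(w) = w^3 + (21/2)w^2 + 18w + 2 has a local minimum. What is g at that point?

-13/2

g'(w) = 3w^2 + 21w + 18. Setting g'(w) = 0 gives w ∈ {-6, -1}.
g''(w) = 6w + 21. g''(-6) = -15 < 0 ⇒ local maximum; g''(-1) = 15 > 0 ⇒ local minimum.
Thus g has its local minimum at w = -1, with value -13/2.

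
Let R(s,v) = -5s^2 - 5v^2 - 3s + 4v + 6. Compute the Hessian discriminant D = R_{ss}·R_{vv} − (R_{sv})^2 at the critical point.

∂R/∂s = -10s - 3 = 0 and ∂R/∂v = -10v + 4 = 0, so (s, v) = (-3/10, 2/5).
The Hessian has R_{ss} = -10, R_{vv} = -10, R_{sv} = 0, giving D = 100 > 0 with R_{ss} < 0, so the point is a local maximum.
D = (-10)·(-10) − (0)^2 = 100.

100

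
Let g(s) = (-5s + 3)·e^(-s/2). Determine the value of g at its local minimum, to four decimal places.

Differentiating with the product rule gives g'(s) = ((5/2)s - 13/2)·e^(-s/2). Since e^(-s/2) > 0, the only critical point is s = 13/5.
g''(13/5) has the same sign as 5/2 > 0, so this is a local minimum.
g(13/5) = (-10)·e^(-13/10) ≈ -2.7253.

-2.7253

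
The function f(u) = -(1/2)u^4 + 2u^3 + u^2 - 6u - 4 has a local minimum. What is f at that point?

f'(u) = -2u^3 + 6u^2 + 2u - 6. Setting f'(u) = 0 gives u ∈ {-1, 1, 3}.
Second-derivative test with f''(u) = -6u^2 + 12u + 2: f''(-1) = -16 < 0 ⇒ local maximum; f''(1) = 8 > 0 ⇒ local minimum; f''(3) = -16 < 0 ⇒ local maximum.
Thus f has its local minimum at u = 1, with value -15/2.

-15/2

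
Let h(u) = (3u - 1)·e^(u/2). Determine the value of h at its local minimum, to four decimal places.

-2.6076

By the product rule, h'(u) = ((3/2)u + 5/2)·e^(u/2). Since e^(u/2) > 0, the only critical point is u = -5/3.
h''(-5/3) has the same sign as 3/2 > 0, so this is a local minimum.
h(-5/3) = (-6)·e^(-5/6) ≈ -2.6076.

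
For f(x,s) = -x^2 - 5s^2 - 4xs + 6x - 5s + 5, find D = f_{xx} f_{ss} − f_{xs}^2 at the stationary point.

4

∂f/∂x = -2x - 4s + 6 = 0 and ∂f/∂s = -4x - 10s - 5 = 0, so (x, s) = (20, -17/2).
The Hessian has f_{xx} = -2, f_{ss} = -10, f_{xs} = -4, giving D = 4 > 0 with f_{xx} < 0, so the point is a local maximum.
D = (-2)·(-10) − (-4)^2 = 4.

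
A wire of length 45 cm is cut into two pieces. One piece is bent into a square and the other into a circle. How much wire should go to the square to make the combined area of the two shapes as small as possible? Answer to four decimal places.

Let x be the length used for the square. Square side x/4; circle radius (45−x)/(2π).
A(x) = (x/4)² + π·((45−x)/(2π))² = x²/16 + (45−x)²/(4π) for 0 ≤ x ≤ 45. A'(x) = x/8 − (45−x)/(2π) = 0 gives x = 4·45/(π+4) ≈ 25.2045.
A'' = 1/8 + 1/(2π) > 0, so this gives the minimum combined area; x ≈ 25.2045 cm to the square.

25.2045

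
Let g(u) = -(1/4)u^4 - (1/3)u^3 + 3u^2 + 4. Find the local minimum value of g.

g'(u) = -u^3 - u^2 + 6u. Setting g'(u) = 0 gives u ∈ {-3, 0, 2}.
Second-derivative test with g''(u) = -3u^2 - 2u + 6: g''(-3) = -15 < 0 ⇒ local maximum; g''(0) = 6 > 0 ⇒ local minimum; g''(2) = -10 < 0 ⇒ local maximum.
The local minimum is g(0) = 4.

4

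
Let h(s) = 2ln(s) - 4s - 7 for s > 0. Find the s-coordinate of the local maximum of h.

1/2

h'(s) = 2/s − 4 = 0 gives s = 1/2.
h''(s) = -2/s², which is negative for s > 0, so this is a local maximum.
h(1/2) = 2·ln(1/2) - 2 - 7 ≈ -10.3863.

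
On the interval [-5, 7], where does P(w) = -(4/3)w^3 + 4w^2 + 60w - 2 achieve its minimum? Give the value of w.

-3

P'(w) = -4w^2 + 8w + 60, which vanishes at w = -3 and w = 5.
Evaluating at the critical points and endpoints: P(-5) = -106/3,  P(-3) = -110,  P(5) = 694/3,  P(7) = 470/3.
So the minimum is P(-3) = -110.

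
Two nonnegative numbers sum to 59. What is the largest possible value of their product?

With x + y = 59, the product is P(x) = x(59 − x).
P'(x) = 59 − 2x = 0 gives x = 59/2; P'' = −2 < 0, so this is the maximum.
P = 59/2·59/2 = 3481/4.

3481/4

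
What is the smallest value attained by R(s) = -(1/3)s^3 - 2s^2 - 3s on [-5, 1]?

-16/3

The derivative is -s^2 - 4s - 3, which vanishes at s = -3 and s = -1.
Compare values at every candidate in [-5, 1]: R(-5) = 20/3; R(-3) = 0; R(-1) = 4/3; R(1) = -16/3.
Hence the absolute minimum is -16/3 at s = 1.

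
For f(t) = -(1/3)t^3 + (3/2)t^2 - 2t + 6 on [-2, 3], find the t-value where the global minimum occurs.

The derivative is -t^2 + 3t - 2, which vanishes at t = 1 and t = 2.
Candidates: f(-2) = 56/3,  f(1) = 31/6,  f(2) = 16/3,  f(3) = 9/2.
Hence the absolute minimum is 9/2 at t = 3.

3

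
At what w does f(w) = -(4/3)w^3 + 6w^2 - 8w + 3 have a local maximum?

f'(w) = -4w^2 + 12w - 8 = 0 at w = 1, 2.
Second-derivative test with f''(w) = -8w + 12: f''(1) = 4 > 0 ⇒ local minimum; f''(2) = -4 < 0 ⇒ local maximum.
Thus f has its local maximum at w = 2, with value 1/3.

2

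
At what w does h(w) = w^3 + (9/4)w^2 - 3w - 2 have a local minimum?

Critical points: h'(w) = 3w^2 + (9/2)w - 3 vanishes at w = -2, 1/2.
Second-derivative test with h''(w) = 6w + 9/2: h''(-2) = -15/2 < 0 ⇒ local maximum; h''(1/2) = 15/2 > 0 ⇒ local minimum.
Thus h has its local minimum at w = 1/2, with value -45/16.

1/2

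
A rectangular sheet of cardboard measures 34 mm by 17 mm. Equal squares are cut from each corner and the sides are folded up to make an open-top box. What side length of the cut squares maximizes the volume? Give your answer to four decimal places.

With cut size x, the volume is V(x) = x(34 − 2x)(17 − 2x) for 0 < x < 8.5.
V'(x) = 12x^2 − 204x + 578. Setting V'(x) = 0 gives x ≈ 3.5925 (the root in (0, 8.5)).
V''(x) = 24x − 204 is negative there, so this is the maximum; V ≈ 945.5073.

3.5925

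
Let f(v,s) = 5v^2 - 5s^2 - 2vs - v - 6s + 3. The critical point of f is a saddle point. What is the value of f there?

∂f/∂v = 10v - 2s - 1 = 0 and ∂f/∂s = -2v - 10s - 6 = 0, so (v, s) = (-1/52, -31/52).
The Hessian has f_{vv} = 10, f_{ss} = -10, f_{vs} = -2, giving D = -104 < 0, so the point is a saddle point.
f(-1/52, -31/52) = 499/104.

499/104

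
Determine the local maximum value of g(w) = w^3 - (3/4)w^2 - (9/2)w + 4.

27/4

g'(w) = 3w^2 - (3/2)w - 9/2 = 0 at w = -1, 3/2.
Second-derivative test with g''(w) = 6w - 3/2: g''(-1) = -15/2 < 0 ⇒ local maximum; g''(3/2) = 15/2 > 0 ⇒ local minimum.
Thus g has its local maximum at w = -1, with value 27/4.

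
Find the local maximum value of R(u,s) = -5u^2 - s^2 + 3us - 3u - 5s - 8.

91/11

∂R/∂u = -10u + 3s - 3 = 0 and ∂R/∂s = 3u - 2s - 5 = 0, so (u, s) = (-21/11, -59/11).
The Hessian has R_{uu} = -10, R_{ss} = -2, R_{us} = 3, giving D = 11 > 0 with R_{uu} < 0, so the point is a local maximum.
R(-21/11, -59/11) = 91/11.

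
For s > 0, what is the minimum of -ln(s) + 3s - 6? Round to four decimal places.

f'(s) = -1/s + 3 = 0 gives s = 1/3.
f''(s) = 1/s², which is positive for s > 0, so this is a local minimum.
f(1/3) = -1·ln(1/3) + 1 - 6 ≈ -3.9014.

-3.9014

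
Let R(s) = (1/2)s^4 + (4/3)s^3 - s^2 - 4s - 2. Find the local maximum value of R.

1/6

R'(s) = 2s^3 + 4s^2 - 2s - 4. Setting R'(s) = 0 gives s ∈ {-2, -1, 1}.
R''(s) = 6s^2 + 8s - 2. R''(-2) = 6 > 0 ⇒ local minimum; R''(-1) = -4 < 0 ⇒ local maximum; R''(1) = 12 > 0 ⇒ local minimum.
Thus R has its local maximum at s = -1, with value 1/6.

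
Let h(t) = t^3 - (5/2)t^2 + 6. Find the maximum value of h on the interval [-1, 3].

The derivative is 3t^2 - 5t, which vanishes at t = 0 and t = 5/3.
Compare values at every candidate in [-1, 3]: h(-1) = 5/2, h(0) = 6, h(5/3) = 199/54, h(3) = 21/2.
The maximum over the interval is 21/2, attained at t = 3.

21/2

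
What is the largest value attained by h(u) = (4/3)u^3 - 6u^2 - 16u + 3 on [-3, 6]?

The derivative is 4u^2 - 12u - 16, which vanishes at u = -1 and u = 4.
Compare values at every candidate in [-3, 6]: h(-3) = -39; h(-1) = 35/3; h(4) = -215/3; h(6) = -21.
So the maximum is h(-1) = 35/3.

35/3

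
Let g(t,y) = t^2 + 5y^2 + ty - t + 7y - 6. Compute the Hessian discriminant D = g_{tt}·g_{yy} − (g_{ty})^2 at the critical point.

∂g/∂t = 2t + y - 1 = 0 and ∂g/∂y = t + 10y + 7 = 0, so (t, y) = (17/19, -15/19).
The Hessian has g_{tt} = 2, g_{yy} = 10, g_{ty} = 1, giving D = 19 > 0 with g_{tt} > 0, so the point is a local minimum.
D = (2)·(10) − (1)^2 = 19.

19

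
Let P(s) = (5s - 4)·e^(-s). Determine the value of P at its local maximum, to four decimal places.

0.8265

Differentiating with the product rule gives P'(s) = (-5s + 9)·e^(-s). Since e^(-s) > 0, the only critical point is s = 9/5.
P''(9/5) has the same sign as -5 < 0, so this is a local maximum.
P(9/5) = (5)·e^(-9/5) ≈ 0.8265.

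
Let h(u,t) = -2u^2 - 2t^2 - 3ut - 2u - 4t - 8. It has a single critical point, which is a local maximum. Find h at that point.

∂h/∂u = -4u - 3t - 2 = 0 and ∂h/∂t = -3u - 4t - 4 = 0, so (u, t) = (4/7, -10/7).
The Hessian has h_{uu} = -4, h_{tt} = -4, h_{ut} = -3, giving D = 7 > 0 with h_{uu} < 0, so the point is a local maximum.
h(4/7, -10/7) = -40/7.

-40/7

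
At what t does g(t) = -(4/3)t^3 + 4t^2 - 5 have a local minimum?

g'(t) = -4t^2 + 8t = 0 at t = 0, 2.
Second-derivative test with g''(t) = -8t + 8: g''(0) = 8 > 0 ⇒ local minimum; g''(2) = -8 < 0 ⇒ local maximum.
So the local minimum value is g(0) = -5.

0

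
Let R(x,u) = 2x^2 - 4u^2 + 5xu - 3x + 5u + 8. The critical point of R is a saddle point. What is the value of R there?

545/57

∂R/∂x = 4x + 5u - 3 = 0 and ∂R/∂u = 5x - 8u + 5 = 0, so (x, u) = (-1/57, 35/57).
The Hessian has R_{xx} = 4, R_{uu} = -8, R_{xu} = 5, giving D = -57 < 0, so the point is a saddle point.
R(-1/57, 35/57) = 545/57.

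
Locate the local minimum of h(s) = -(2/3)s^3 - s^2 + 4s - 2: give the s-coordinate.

h'(s) = -2s^2 - 2s + 4 = 0 at s = -2, 1.
Since h''(s) = -4s - 2, we get h''(-2) = 6 > 0 ⇒ local minimum; h''(1) = -6 < 0 ⇒ local maximum.
Thus h has its local minimum at s = -2, with value -26/3.

-2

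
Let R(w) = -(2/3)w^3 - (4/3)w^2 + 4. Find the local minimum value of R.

260/81

Critical points: R'(w) = -2w^2 - (8/3)w vanishes at w = -4/3, 0.
R''(w) = -4w - 8/3. R''(-4/3) = 8/3 > 0 ⇒ local minimum; R''(0) = -8/3 < 0 ⇒ local maximum.
So the local minimum value is R(-4/3) = 260/81.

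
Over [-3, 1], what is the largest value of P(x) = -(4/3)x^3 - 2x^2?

P'(x) = -4x^2 - 4x, which vanishes at x = -1 and x = 0.
Evaluating at the critical points and endpoints: P(-3) = 18, P(-1) = -2/3, P(0) = 0, P(1) = -10/3.
Hence the absolute maximum is 18 at x = -3.

18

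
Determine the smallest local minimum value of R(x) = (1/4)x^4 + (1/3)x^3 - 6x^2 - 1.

-163/3

R'(x) = x^3 + x^2 - 12x. Setting R'(x) = 0 gives x ∈ {-4, 0, 3}.
R''(x) = 3x^2 + 2x - 12. R''(-4) = 28 > 0 ⇒ local minimum; R''(0) = -12 < 0 ⇒ local maximum; R''(3) = 21 > 0 ⇒ local minimum.
So the smallest local minimum value is R(-4) = -163/3.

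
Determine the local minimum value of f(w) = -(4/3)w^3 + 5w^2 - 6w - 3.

-16/3

Critical points: f'(w) = -4w^2 + 10w - 6 vanishes at w = 1, 3/2.
f''(w) = -8w + 10. f''(1) = 2 > 0 ⇒ local minimum; f''(3/2) = -2 < 0 ⇒ local maximum.
The local minimum is f(1) = -16/3.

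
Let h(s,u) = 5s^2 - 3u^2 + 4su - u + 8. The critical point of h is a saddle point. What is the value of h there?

∂h/∂s = 10s + 4u = 0 and ∂h/∂u = 4s - 6u - 1 = 0, so (s, u) = (1/19, -5/38).
The Hessian has h_{ss} = 10, h_{uu} = -6, h_{su} = 4, giving D = -76 < 0, so the point is a saddle point.
h(1/19, -5/38) = 613/76.

613/76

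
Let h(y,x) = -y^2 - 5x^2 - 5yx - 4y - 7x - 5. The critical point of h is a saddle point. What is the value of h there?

∂h/∂y = -2y - 5x - 4 = 0 and ∂h/∂x = -5y - 10x - 7 = 0, so (y, x) = (1, -6/5).
The Hessian has h_{yy} = -2, h_{xx} = -10, h_{yx} = -5, giving D = -5 < 0, so the point is a saddle point.
h(1, -6/5) = -14/5.

-14/5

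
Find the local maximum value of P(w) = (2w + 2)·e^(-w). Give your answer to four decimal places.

By the product rule, P'(w) = (-2w)·e^(-w). Since e^(-w) > 0, the only critical point is w = 0.
P''(0) has the same sign as -2 < 0, so this is a local maximum.
P(0) = (2)·e^(0) ≈ 2.0000.

2.0000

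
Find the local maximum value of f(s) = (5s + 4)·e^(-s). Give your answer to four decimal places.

Differentiating with the product rule gives f'(s) = (-5s + 1)·e^(-s). Since e^(-s) > 0, the only critical point is s = 1/5.
f''(1/5) has the same sign as -5 < 0, so this is a local maximum.
f(1/5) = (5)·e^(-1/5) ≈ 4.0937.

4.0937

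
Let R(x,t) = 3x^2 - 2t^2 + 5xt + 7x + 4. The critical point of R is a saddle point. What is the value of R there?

∂R/∂x = 6x + 5t + 7 = 0 and ∂R/∂t = 5x - 4t = 0, so (x, t) = (-4/7, -5/7).
The Hessian has R_{xx} = 6, R_{tt} = -4, R_{xt} = 5, giving D = -49 < 0, so the point is a saddle point.
R(-4/7, -5/7) = 2.

2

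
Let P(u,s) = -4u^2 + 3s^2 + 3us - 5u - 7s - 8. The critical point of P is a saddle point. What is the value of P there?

∂P/∂u = -8u + 3s - 5 = 0 and ∂P/∂s = 3u + 6s - 7 = 0, so (u, s) = (-3/19, 71/57).
The Hessian has P_{uu} = -8, P_{ss} = 6, P_{us} = 3, giving D = -57 < 0, so the point is a saddle point.
P(-3/19, 71/57) = -682/57.

-682/57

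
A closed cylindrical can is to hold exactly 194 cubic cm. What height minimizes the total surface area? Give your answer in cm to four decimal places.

6.2744

With radius r and height h, πr²h = 194 so h = 194/(πr²), and S(r) = 2πr² + 2πrh = 2πr² + 2·194/r.
S'(r) = 4πr − 2·194/r² = 0 ⇒ r³ = 194/(2π), so r ≈ 3.1372 and h = 2r ≈ 6.2744.
S''(r) = 4π + 4·194/r³ > 0, so this is the minimum; S ≈ 185.5164.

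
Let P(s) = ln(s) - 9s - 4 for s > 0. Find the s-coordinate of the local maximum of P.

P'(s) = 1/s − 9 = 0 gives s = 1/9.
P''(s) = -1/s², which is negative for s > 0, so this is a local maximum.
P(1/9) = 1·ln(1/9) - 1 - 4 ≈ -7.1972.

1/9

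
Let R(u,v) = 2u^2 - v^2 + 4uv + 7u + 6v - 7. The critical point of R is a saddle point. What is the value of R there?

-313/24

∂R/∂u = 4u + 4v + 7 = 0 and ∂R/∂v = 4u - 2v + 6 = 0, so (u, v) = (-19/12, -1/6).
The Hessian has R_{uu} = 4, R_{vv} = -2, R_{uv} = 4, giving D = -24 < 0, so the point is a saddle point.
R(-19/12, -1/6) = -313/24.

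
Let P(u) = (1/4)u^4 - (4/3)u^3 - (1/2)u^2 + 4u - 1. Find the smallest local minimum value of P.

P'(u) = u^3 - 4u^2 - u + 4. Setting P'(u) = 0 gives u ∈ {-1, 1, 4}.
Since P''(u) = 3u^2 - 8u - 1, we get P''(-1) = 10 > 0 ⇒ local minimum; P''(1) = -6 < 0 ⇒ local maximum; P''(4) = 15 > 0 ⇒ local minimum.
Thus P has its smallest local minimum at u = 4, with value -43/3.

-43/3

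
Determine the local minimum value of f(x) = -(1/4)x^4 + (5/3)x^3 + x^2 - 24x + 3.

f'(x) = -x^3 + 5x^2 + 2x - 24. Setting f'(x) = 0 gives x ∈ {-2, 3, 4}.
Second-derivative test with f''(x) = -3x^2 + 10x + 2: f''(-2) = -30 < 0 ⇒ local maximum; f''(3) = 5 > 0 ⇒ local minimum; f''(4) = -6 < 0 ⇒ local maximum.
So the local minimum value is f(3) = -141/4.

-141/4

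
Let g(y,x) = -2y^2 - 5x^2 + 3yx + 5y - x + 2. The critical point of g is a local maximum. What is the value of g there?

174/31

∂g/∂y = -4y + 3x + 5 = 0 and ∂g/∂x = 3y - 10x - 1 = 0, so (y, x) = (47/31, 11/31).
The Hessian has g_{yy} = -4, g_{xx} = -10, g_{yx} = 3, giving D = 31 > 0 with g_{yy} < 0, so the point is a local maximum.
g(47/31, 11/31) = 174/31.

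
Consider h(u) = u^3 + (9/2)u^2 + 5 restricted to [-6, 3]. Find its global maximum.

Differentiating, h'(u) = 3u^2 + 9u; which vanishes at u = -3 and u = 0.
Compare values at every candidate in [-6, 3]: h(-6) = -49,  h(-3) = 37/2,  h(0) = 5,  h(3) = 145/2.
The maximum over the interval is 145/2, attained at u = 3.

145/2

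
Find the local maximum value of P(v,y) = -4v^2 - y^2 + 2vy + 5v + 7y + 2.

∂P/∂v = -8v + 2y + 5 = 0 and ∂P/∂y = 2v - 2y + 7 = 0, so (v, y) = (2, 11/2).
The Hessian has P_{vv} = -8, P_{yy} = -2, P_{vy} = 2, giving D = 12 > 0 with P_{vv} < 0, so the point is a local maximum.
P(2, 11/2) = 105/4.

105/4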